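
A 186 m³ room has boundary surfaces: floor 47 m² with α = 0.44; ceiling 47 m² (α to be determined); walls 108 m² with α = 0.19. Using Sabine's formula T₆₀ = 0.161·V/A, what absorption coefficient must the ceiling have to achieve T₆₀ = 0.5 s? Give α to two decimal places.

From T₆₀ = 0.161·V/A, the target T₆₀ = 0.5 s needs A = 0.161·186/0.5 = 59.89 m².
Absorption from the other surfaces = 47·0.44 + 108·0.19 = 41.20 m², so the ceiling must supply 18.69 m² over 47 m².
α = 18.69/47 = 0.398.

0.40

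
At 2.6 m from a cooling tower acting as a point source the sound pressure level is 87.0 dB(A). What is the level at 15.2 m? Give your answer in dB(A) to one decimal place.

Point-source attenuation: ΔL = 20·log₁₀(r₂/r₁) = 20·log₁₀(15.2/2.6) = 15.337 dB.
L₂ = 87.0 − 20·log₁₀(15.2/2.6) = 87.0 − 15.337 = 71.66 dB(A).

71.7 dB(A)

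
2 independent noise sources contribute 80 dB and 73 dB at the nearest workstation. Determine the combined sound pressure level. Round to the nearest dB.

Incoherent sources combine by intensity addition: L_total = 10·log₁₀(Σ 10^(L_i/10)).
Σ 10^(L/10) = 10^(80/10) + 10^(73/10) = 1.200e+08.
L_total = 10·log₁₀(1.200e+08) = 80.79 dB.

81 dB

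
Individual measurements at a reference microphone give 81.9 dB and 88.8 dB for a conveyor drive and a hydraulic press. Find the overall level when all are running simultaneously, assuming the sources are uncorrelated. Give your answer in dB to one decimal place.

89.6 dB

Incoherent sources combine by intensity addition: L_total = 10·log₁₀(Σ 10^(L_i/10)).
Σ 10^(L/10) = 10^(81.9/10) + 10^(88.8/10) = 9.135e+08.
L_total = 10·log₁₀(9.135e+08) = 89.61 dB.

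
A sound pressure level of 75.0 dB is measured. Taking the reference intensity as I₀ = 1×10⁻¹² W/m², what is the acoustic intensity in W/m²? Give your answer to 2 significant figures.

L = 10·log₁₀(I/I₀) ⇒ I = I₀·10^(L/10) = 10⁻¹² × 10^7.50.

3.2e-05 W/m²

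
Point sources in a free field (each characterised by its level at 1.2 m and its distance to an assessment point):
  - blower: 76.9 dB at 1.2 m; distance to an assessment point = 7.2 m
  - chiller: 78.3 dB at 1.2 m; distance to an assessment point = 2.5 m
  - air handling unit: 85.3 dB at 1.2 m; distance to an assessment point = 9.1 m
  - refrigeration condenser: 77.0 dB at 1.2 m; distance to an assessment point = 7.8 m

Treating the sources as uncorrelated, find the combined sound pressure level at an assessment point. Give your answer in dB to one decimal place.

Apply inverse-square spreading to bring every level to the receiver, then sum 10^(L/10).
blower: 76.9 − 20·log₁₀(7.2/1.2) = 76.9 − 15.56 = 61.34 dB.
chiller: 78.3 − 20·log₁₀(2.5/1.2) = 78.3 − 6.38 = 71.92 dB.
air handling unit: 85.3 − 20·log₁₀(9.1/1.2) = 85.3 − 17.60 = 67.70 dB.
refrigeration condenser: 77.0 − 20·log₁₀(7.8/1.2) = 77.0 − 16.26 = 60.74 dB.
Σ 10^(L/10) = 2.402e+07 → L_total = 10·log₁₀(2.402e+07) = 73.80 dB.

73.8 dB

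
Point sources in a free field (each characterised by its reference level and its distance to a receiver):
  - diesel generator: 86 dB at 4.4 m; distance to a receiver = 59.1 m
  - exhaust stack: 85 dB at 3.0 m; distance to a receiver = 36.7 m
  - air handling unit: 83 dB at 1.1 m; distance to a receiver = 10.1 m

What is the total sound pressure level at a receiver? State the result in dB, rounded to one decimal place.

68.3 dB

Propagate each source to the receiver with L = L_ref − 20·log₁₀(r/r_ref), then add intensities.
diesel generator: 86 − 20·log₁₀(59.1/4.4) = 86 − 22.56 = 63.44 dB.
exhaust stack: 85 − 20·log₁₀(36.7/3.0) = 85 − 21.75 = 63.25 dB.
air handling unit: 83 − 20·log₁₀(10.1/1.1) = 83 − 19.26 = 63.74 dB.
Σ 10^(L/10) = 6.686e+06 → L_total = 10·log₁₀(6.686e+06) = 68.25 dB.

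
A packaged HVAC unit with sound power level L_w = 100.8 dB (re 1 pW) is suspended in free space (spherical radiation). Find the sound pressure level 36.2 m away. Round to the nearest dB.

59 dB

L_p = L_w − 10·log₁₀(4π·r²) with r = 36.2 m.
4π·r² = 1.647e+04 m², 10·log₁₀ of that is 42.166 dB.
L_p = 100.8 − 42.166 = 58.63 dB.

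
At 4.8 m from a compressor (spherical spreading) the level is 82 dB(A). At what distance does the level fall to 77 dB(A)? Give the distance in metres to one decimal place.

8.5 m

The 5.0 dB drop corresponds to a distance ratio of 10^(5.0/20) for a point source.
r₂ = 4.8·10^((82−77)/20) = 4.8·10^(5.0/20) = 8.54 m.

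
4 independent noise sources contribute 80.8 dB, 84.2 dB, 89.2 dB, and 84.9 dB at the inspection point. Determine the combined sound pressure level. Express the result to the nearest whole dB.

For uncorrelated sources the intensities add, so convert each level to linear form, sum, and take 10·log₁₀ of the total.
Σ 10^(L/10) = 10^(80.8/10) + 10^(84.2/10) + 10^(89.2/10) + 10^(84.9/10) = 1.524e+09.
L_total = 10·log₁₀(1.524e+09) = 91.83 dB.

92 dB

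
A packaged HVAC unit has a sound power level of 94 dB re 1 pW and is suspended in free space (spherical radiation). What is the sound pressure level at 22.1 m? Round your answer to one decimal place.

56.1 dB

Free-field spherical radiation: L_p = L_w − 10·log₁₀(4π·r²), r = 22.1 m.
4π·r² = 6138 m², 10·log₁₀ of that is 37.880 dB.
L_p = 94 − 37.880 = 56.12 dB.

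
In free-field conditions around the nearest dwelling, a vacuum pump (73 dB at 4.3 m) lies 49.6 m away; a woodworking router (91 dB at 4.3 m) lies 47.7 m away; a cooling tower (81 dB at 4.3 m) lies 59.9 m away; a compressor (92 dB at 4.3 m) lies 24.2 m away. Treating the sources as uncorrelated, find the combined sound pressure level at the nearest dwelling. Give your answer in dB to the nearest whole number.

First find each source's level at the receiver (point-source: −20·log₁₀(r/r_ref)), then combine on an intensity basis.
vacuum pump: 73 − 20·log₁₀(49.6/4.3) = 73 − 21.24 = 51.76 dB.
woodworking router: 91 − 20·log₁₀(47.7/4.3) = 91 − 20.90 = 70.10 dB.
cooling tower: 81 − 20·log₁₀(59.9/4.3) = 81 − 22.88 = 58.12 dB.
compressor: 92 − 20·log₁₀(24.2/4.3) = 92 − 15.01 = 76.99 dB.
Σ 10^(L/10) = 6.107e+07 → L_total = 10·log₁₀(6.107e+07) = 77.86 dB.

78 dB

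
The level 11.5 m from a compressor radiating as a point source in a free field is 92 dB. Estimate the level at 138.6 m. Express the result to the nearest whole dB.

70 dB

Spherical spreading from a point source gives a 20·log₁₀(r₂/r₁) drop.
L₂ = 92 − 20·log₁₀(138.6/11.5) = 92 − 21.621 = 70.38 dB.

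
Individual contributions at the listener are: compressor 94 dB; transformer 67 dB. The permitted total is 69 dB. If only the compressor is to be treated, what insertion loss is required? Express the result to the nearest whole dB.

29 dB

Fixed contribution from the other source: Σ 10^(L/10) = 10^(67/10) = 5.012e+06 (67.00 dB).
To meet 69 dB overall, the treated compressor may contribute at most 10^(69/10) − 5.012e+06 = 2.931e+06, i.e. 64.67 dB.
Required insertion loss = 94 − 64.67 = 29.33 dB.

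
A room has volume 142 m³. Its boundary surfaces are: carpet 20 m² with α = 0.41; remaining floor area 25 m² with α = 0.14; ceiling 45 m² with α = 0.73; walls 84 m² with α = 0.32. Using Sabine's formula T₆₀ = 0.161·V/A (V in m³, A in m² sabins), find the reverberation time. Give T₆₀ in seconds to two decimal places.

A = Σ Sᵢαᵢ = 20·0.41 + 25·0.14 + 45·0.73 + 84·0.32 = 71.43 m².
T₆₀ = 0.161 × 142 / 71.43 = 0.320 s.

0.32 s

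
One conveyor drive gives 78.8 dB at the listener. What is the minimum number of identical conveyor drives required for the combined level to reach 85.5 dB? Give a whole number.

5

Need L₁ + 10·log₁₀ N ≥ 85.5, i.e. log₁₀ N ≥ 0.67.
N ≥ 10^(6.7/10) = 4.677, so N = 5.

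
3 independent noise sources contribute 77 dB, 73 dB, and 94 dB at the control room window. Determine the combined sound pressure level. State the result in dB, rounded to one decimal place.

94.1 dB

For uncorrelated sources the intensities add, so convert each level to linear form, sum, and take 10·log₁₀ of the total.
Σ 10^(L/10) = 10^(77/10) + 10^(73/10) + 10^(94/10) = 2.582e+09.
L_total = 10·log₁₀(2.582e+09) = 94.12 dB.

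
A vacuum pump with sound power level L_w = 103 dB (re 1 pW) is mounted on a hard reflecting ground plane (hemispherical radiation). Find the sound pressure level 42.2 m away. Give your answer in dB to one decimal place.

62.5 dB

L_p = L_w − 10·log₁₀(2π·r²) with r = 42.2 m.
2π·r² = 1.119e+04 m², 10·log₁₀ of that is 40.488 dB.
L_p = 103 − 40.488 = 62.51 dB.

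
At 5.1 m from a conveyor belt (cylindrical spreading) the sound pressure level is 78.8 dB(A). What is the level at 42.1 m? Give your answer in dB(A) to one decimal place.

69.6 dB(A)

Cylindrical spreading from a line source gives a 10·log₁₀(r₂/r₁) drop.
L₂ = 78.8 − 10·log₁₀(42.1/5.1) = 78.8 − 9.167 = 69.63 dB(A).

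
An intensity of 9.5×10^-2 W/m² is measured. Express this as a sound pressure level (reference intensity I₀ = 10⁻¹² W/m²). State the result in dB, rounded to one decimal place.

I/I₀ = 9.5×10^-2/10⁻¹² = 9.5×10^10, and L = 10·log₁₀(I/I₀).
L = 10·(0.9777 + 10) = 109.78 dB.

109.8 dB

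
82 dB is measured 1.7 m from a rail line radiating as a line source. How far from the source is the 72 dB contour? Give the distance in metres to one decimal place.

17.0 m

For a line source L₁ − L₂ = 10·log₁₀(r₂/r₁), so r₂ = r₁·10^((L₁−L₂)/10).
r₂ = 1.7·10^((82−72)/10) = 1.7·10^(10.0/10) = 17.00 m.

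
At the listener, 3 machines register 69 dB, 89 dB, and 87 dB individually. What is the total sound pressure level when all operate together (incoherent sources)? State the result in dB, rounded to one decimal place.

91.2 dB

Incoherent sources combine by intensity addition: L_total = 10·log₁₀(Σ 10^(L_i/10)).
Σ 10^(L/10) = 10^(69/10) + 10^(89/10) + 10^(87/10) = 1.303e+09.
L_total = 10·log₁₀(1.303e+09) = 91.15 dB.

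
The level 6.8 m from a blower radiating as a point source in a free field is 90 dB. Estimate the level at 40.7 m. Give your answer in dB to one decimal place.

74.5 dB

For a point source, L₂ = L₁ − 20·log₁₀(r₂/r₁).
L₂ = 90 − 20·log₁₀(40.7/6.8) = 90 − 15.542 = 74.46 dB.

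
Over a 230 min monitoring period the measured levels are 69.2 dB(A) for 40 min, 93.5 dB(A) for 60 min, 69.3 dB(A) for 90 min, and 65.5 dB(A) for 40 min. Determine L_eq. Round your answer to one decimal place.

87.7 dB(A)

The energy average is taken in the linear domain: L_eq = 10·log₁₀[(Σ tᵢ·10^(Lᵢ/10))/T], T = 230 min.
Σ tᵢ·10^(Lᵢ/10) = 40·10^(69.2/10) + 60·10^(93.5/10) + 90·10^(69.3/10) + 40·10^(65.5/10) = 1.356e+11.
L_eq = 10·log₁₀(1.356e+11/230) = 87.70 dB(A).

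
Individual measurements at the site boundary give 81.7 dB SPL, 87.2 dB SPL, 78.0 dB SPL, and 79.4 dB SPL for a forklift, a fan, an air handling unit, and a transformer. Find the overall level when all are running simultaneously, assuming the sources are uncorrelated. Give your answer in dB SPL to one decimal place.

89.2 dB SPL

For uncorrelated sources the intensities add, so convert each level to linear form, sum, and take 10·log₁₀ of the total.
Σ 10^(L/10) = 10^(81.7/10) + 10^(87.2/10) + 10^(78.0/10) + 10^(79.4/10) = 8.229e+08.
L_total = 10·log₁₀(8.229e+08) = 89.15 dB SPL.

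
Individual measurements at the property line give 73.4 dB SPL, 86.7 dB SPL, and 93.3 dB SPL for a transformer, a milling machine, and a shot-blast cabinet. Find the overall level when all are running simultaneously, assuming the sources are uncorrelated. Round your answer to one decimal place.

Incoherent sources combine by intensity addition: L_total = 10·log₁₀(Σ 10^(L_i/10)).
Σ 10^(L/10) = 10^(73.4/10) + 10^(86.7/10) + 10^(93.3/10) = 2.628e+09.
L_total = 10·log₁₀(2.628e+09) = 94.20 dB SPL.

94.2 dB SPL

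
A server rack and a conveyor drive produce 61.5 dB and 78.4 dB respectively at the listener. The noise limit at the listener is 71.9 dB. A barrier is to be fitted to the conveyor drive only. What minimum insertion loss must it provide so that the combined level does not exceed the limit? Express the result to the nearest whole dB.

7 dB

Fixed contribution from the other source: Σ 10^(L/10) = 10^(61.5/10) = 1.413e+06 (61.50 dB).
The limit corresponds to 10^(71.9/10) = 1.549e+07; subtracting the fixed part leaves 1.408e+07 for the conveyor drive, i.e. 71.48 dB.
Required insertion loss = 78.4 − 71.48 = 6.92 dB.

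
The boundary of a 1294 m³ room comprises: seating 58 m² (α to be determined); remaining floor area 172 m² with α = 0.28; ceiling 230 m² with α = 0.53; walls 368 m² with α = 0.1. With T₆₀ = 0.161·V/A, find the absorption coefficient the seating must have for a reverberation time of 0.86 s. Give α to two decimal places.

Required total absorption A = 0.161·1294/0.86 = 242.25 m².
Absorption from the other surfaces = 172·0.28 + 230·0.53 + 368·0.1 = 206.86 m², so the seating must supply 35.39 m² over 58 m².
α = 35.39/58 = 0.610.

0.61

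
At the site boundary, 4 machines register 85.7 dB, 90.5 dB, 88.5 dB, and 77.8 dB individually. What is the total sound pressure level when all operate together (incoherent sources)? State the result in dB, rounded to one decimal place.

93.5 dB

Incoherent sources combine by intensity addition: L_total = 10·log₁₀(Σ 10^(L_i/10)).
Σ 10^(L/10) = 10^(85.7/10) + 10^(90.5/10) + 10^(88.5/10) + 10^(77.8/10) = 2.262e+09.
L_total = 10·log₁₀(2.262e+09) = 93.54 dB.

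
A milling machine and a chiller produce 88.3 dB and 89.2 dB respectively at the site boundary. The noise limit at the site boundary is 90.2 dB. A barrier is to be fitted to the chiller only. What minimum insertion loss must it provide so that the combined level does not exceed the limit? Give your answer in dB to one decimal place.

3.5 dB

Fixed contribution from the other source: Σ 10^(L/10) = 10^(88.3/10) = 6.761e+08 (88.30 dB).
To meet 90.2 dB overall, the treated chiller may contribute at most 10^(90.2/10) − 6.761e+08 = 3.710e+08, i.e. 85.69 dB.
So the chiller must be reduced from 89.2 to 85.69 dB: IL = 3.51 dB.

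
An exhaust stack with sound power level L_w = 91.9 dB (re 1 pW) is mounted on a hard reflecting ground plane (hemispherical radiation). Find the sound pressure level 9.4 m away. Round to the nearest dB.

Free-field hemispherical radiation: L_p = L_w − 10·log₁₀(2π·r²), r = 9.4 m.
2π·r² = 555.2 m², 10·log₁₀ of that is 27.444 dB.
L_p = 91.9 − 27.444 = 64.46 dB.

64 dB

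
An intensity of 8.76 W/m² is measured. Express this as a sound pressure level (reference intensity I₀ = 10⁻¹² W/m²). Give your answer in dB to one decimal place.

L = 10·log₁₀(I/I₀) = 10·log₁₀(8.76/10⁻¹²) = 10·log₁₀(8.76×10^12).
L = 10·(0.9425 + 12) = 129.43 dB.

129.4 dB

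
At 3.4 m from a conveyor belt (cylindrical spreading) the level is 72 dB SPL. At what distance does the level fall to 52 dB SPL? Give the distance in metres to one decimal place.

340.0 m

Line-source spreading drops the level by 10·log₁₀(r₂/r₁); inverting, r₂/r₁ = 10^(ΔL/10).
r₂ = 3.4·10^((72−52)/10) = 3.4·10^(20.0/10) = 340.00 m.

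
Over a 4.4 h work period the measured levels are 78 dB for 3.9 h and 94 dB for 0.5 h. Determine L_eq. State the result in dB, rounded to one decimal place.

L_eq = 10·log₁₀[(1/T)·Σ tᵢ·10^(Lᵢ/10)] with T = 4.4 h.
Σ tᵢ·10^(Lᵢ/10) = 3.9·10^(78/10) + 0.5·10^(94/10) = 1.502e+09.
L_eq = 10·log₁₀(1.502e+09/4.4) = 85.33 dB.

85.3 dB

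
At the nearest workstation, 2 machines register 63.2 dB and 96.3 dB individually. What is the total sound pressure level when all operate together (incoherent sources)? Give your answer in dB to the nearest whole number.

Incoherent sources combine by intensity addition: L_total = 10·log₁₀(Σ 10^(L_i/10)).
Σ 10^(L/10) = 10^(63.2/10) + 10^(96.3/10) = 4.268e+09.
L_total = 10·log₁₀(4.268e+09) = 96.30 dB.

96 dB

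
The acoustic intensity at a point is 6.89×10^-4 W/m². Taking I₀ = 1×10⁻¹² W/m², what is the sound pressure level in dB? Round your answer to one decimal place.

Dividing by I₀ shifts the exponent by 12: I/I₀ = 6.89×10^8.
L = 10·(0.8382 + 8) = 88.38 dB.

88.4 dB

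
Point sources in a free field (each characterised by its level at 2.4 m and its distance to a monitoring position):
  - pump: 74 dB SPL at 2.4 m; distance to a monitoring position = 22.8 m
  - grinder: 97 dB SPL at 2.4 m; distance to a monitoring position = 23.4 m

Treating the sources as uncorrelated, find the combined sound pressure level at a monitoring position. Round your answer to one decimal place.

77.2 dB SPL

Apply inverse-square spreading to bring every level to the receiver, then sum 10^(L/10).
pump: 74 − 20·log₁₀(22.8/2.4) = 74 − 19.55 = 54.45 dB SPL.
grinder: 97 − 20·log₁₀(23.4/2.4) = 97 − 19.78 = 77.22 dB SPL.
Σ 10^(L/10) = 5.300e+07 → L_total = 10·log₁₀(5.300e+07) = 77.24 dB SPL.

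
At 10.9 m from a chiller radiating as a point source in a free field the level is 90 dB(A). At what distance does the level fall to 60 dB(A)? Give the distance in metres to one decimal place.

344.7 m

The 30.0 dB drop corresponds to a distance ratio of 10^(30.0/20) for a point source.
r₂ = 10.9·10^((90−60)/20) = 10.9·10^(30.0/20) = 344.69 m.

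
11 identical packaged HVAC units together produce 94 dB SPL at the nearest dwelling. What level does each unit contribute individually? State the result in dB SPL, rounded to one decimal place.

83.6 dB SPL

Dividing the total intensity by 11 lowers the level by 10·log₁₀ 11 = 10.414 dB: L₁ = 94 − 10.414.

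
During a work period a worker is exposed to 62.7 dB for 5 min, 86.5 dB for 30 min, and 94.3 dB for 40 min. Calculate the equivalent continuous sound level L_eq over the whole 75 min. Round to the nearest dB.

The energy average is taken in the linear domain: L_eq = 10·log₁₀[(Σ tᵢ·10^(Lᵢ/10))/T], T = 75 min.
Σ tᵢ·10^(Lᵢ/10) = 5·10^(62.7/10) + 30·10^(86.5/10) + 40·10^(94.3/10) = 1.211e+11.
L_eq = 10·log₁₀(1.211e+11/75) = 92.08 dB.

92 dB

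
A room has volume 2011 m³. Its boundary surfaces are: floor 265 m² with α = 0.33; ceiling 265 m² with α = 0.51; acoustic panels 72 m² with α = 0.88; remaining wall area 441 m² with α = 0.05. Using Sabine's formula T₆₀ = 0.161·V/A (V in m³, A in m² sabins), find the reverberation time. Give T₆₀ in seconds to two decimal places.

Total absorption A = 265·0.33 + 265·0.51 + 72·0.88 + 441·0.05 = 308.01 m² sabins.
T₆₀ = 0.161 × 2011 / 308.01 = 1.051 s.

1.05 s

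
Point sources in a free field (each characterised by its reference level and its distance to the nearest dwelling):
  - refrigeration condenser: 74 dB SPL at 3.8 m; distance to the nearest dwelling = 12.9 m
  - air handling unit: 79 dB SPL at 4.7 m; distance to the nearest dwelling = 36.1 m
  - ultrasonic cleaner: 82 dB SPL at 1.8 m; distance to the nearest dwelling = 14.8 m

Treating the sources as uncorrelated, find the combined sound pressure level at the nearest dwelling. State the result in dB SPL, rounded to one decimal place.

67.7 dB SPL

First find each source's level at the receiver (point-source: −20·log₁₀(r/r_ref)), then combine on an intensity basis.
refrigeration condenser: 74 − 20·log₁₀(12.9/3.8) = 74 − 10.62 = 63.38 dB SPL.
air handling unit: 79 − 20·log₁₀(36.1/4.7) = 79 − 17.71 = 61.29 dB SPL.
ultrasonic cleaner: 82 − 20·log₁₀(14.8/1.8) = 82 − 18.30 = 63.70 dB SPL.
Σ 10^(L/10) = 5.870e+06 → L_total = 10·log₁₀(5.870e+06) = 67.69 dB SPL.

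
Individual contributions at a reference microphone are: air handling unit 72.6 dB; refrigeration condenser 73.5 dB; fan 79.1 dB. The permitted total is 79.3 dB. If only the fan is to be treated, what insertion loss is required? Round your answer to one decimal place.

2.6 dB

Everything except the fan sums to 10^(72.6/10) + 10^(73.5/10) = 4.058e+07 in linear terms, 76.08 dB.
The limit corresponds to 10^(79.3/10) = 8.511e+07; subtracting the fixed part leaves 4.453e+07 for the fan, i.e. 76.49 dB.
Required insertion loss = 79.1 − 76.49 = 2.61 dB.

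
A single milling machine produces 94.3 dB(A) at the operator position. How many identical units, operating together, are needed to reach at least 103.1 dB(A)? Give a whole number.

8

N identical sources give L₁ + 10·log₁₀ N, so require 10·log₁₀ N ≥ 103.1 − 94.3 = 8.8 dB.
N ≥ 10^(8.8/10) = 7.586, so N = 8.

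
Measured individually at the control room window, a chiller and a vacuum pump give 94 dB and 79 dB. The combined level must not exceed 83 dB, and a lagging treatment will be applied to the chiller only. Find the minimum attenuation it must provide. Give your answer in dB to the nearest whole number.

13 dB

Everything except the chiller sums to 10^(79/10) = 7.943e+07 in linear terms, 79.00 dB.
The limit corresponds to 10^(83/10) = 1.995e+08; subtracting the fixed part leaves 1.201e+08 for the chiller, i.e. 80.80 dB.
Required insertion loss = 94 − 80.80 = 13.20 dB.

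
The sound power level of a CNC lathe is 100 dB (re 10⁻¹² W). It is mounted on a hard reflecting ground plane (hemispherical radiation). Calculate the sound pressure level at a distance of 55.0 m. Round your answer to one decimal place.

57.2 dB

The power spreads over a hemisphere of area 2π·r², so L_p = L_w − 10·log₁₀(2π·r²).
2π·r² = 1.901e+04 m², 10·log₁₀ of that is 42.789 dB.
L_p = 100 − 42.789 = 57.21 dB.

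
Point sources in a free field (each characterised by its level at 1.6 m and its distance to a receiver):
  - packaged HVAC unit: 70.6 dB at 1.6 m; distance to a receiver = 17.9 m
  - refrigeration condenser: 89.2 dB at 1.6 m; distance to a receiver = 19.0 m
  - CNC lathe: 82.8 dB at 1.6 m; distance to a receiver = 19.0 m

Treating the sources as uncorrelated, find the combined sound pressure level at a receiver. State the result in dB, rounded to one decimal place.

Apply inverse-square spreading to bring every level to the receiver, then sum 10^(L/10).
packaged HVAC unit: 70.6 − 20·log₁₀(17.9/1.6) = 70.6 − 20.97 = 49.63 dB.
refrigeration condenser: 89.2 − 20·log₁₀(19.0/1.6) = 89.2 − 21.49 = 67.71 dB.
CNC lathe: 82.8 − 20·log₁₀(19.0/1.6) = 82.8 − 21.49 = 61.31 dB.
Σ 10^(L/10) = 7.341e+06 → L_total = 10·log₁₀(7.341e+06) = 68.66 dB.

68.7 dB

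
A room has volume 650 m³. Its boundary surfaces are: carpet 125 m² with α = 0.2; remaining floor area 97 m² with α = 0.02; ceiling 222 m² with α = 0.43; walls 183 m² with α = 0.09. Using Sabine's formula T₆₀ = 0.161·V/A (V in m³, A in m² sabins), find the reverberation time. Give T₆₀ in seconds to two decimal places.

0.75 s

Summing Sᵢαᵢ: 125·0.2 + 97·0.02 + 222·0.43 + 183·0.09 = 138.87 m².
T₆₀ = 0.161·V/A = 0.161·650/138.87 = 0.754 s.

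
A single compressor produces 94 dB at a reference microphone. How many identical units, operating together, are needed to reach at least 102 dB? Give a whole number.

N identical sources give L₁ + 10·log₁₀ N, so require 10·log₁₀ N ≥ 102 − 94 = 8.0 dB.
N ≥ 10^(8.0/10) = 6.310, so N = 7.

7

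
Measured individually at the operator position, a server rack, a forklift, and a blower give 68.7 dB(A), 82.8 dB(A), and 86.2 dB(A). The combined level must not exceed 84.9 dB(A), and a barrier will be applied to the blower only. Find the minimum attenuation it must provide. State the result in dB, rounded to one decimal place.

5.7 dB

Everything except the blower sums to 10^(68.7/10) + 10^(82.8/10) = 1.980e+08 in linear terms, 82.97 dB(A).
The limit corresponds to 10^(84.9/10) = 3.090e+08; subtracting the fixed part leaves 1.111e+08 for the blower, i.e. 80.46 dB(A).
So the blower must be reduced from 86.2 to 80.46 dB(A): IL = 5.74 dB.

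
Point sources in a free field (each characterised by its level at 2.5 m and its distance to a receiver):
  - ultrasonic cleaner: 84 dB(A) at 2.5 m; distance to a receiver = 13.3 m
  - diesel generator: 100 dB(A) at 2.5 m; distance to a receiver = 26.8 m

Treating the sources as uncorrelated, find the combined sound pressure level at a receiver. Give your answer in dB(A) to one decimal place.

79.8 dB(A)

Apply inverse-square spreading to bring every level to the receiver, then sum 10^(L/10).
ultrasonic cleaner: 84 − 20·log₁₀(13.3/2.5) = 84 − 14.52 = 69.48 dB(A).
diesel generator: 100 − 20·log₁₀(26.8/2.5) = 100 − 20.60 = 79.40 dB(A).
Σ 10^(L/10) = 9.589e+07 → L_total = 10·log₁₀(9.589e+07) = 79.82 dB(A).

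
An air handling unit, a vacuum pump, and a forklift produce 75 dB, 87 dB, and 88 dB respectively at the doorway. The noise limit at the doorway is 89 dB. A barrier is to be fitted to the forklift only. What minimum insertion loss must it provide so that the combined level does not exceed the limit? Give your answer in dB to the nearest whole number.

The untreated sources together contribute 10^(75/10) + 10^(87/10) = 5.328e+08, i.e. 87.27 dB.
To meet 89 dB overall, the treated forklift may contribute at most 10^(89/10) − 5.328e+08 = 2.615e+08, i.e. 84.18 dB.
So the forklift must be reduced from 88 to 84.18 dB: IL = 3.82 dB.

4 dB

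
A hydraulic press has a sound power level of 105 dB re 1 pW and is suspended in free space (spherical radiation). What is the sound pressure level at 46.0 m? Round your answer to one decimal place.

60.8 dB

Free-field spherical radiation: L_p = L_w − 10·log₁₀(4π·r²), r = 46.0 m.
4π·r² = 2.659e+04 m², 10·log₁₀ of that is 44.247 dB.
L_p = 105 − 44.247 = 60.75 dB.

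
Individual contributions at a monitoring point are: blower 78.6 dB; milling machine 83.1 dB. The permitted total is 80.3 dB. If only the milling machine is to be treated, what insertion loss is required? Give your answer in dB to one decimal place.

Fixed contribution from the other source: Σ 10^(L/10) = 10^(78.6/10) = 7.244e+07 (78.60 dB).
The limit corresponds to 10^(80.3/10) = 1.072e+08; subtracting the fixed part leaves 3.471e+07 for the milling machine, i.e. 75.40 dB.
Required insertion loss = 83.1 − 75.40 = 7.70 dB.

7.7 dB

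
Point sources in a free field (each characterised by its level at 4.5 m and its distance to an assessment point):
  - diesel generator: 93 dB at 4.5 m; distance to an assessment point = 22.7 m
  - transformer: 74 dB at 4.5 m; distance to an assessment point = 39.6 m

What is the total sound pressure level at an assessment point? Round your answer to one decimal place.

Propagate each source to the receiver with L = L_ref − 20·log₁₀(r/r_ref), then add intensities.
diesel generator: 93 − 20·log₁₀(22.7/4.5) = 93 − 14.06 = 78.94 dB.
transformer: 74 − 20·log₁₀(39.6/4.5) = 74 − 18.89 = 55.11 dB.
Σ 10^(L/10) = 7.873e+07 → L_total = 10·log₁₀(7.873e+07) = 78.96 dB.

79.0 dB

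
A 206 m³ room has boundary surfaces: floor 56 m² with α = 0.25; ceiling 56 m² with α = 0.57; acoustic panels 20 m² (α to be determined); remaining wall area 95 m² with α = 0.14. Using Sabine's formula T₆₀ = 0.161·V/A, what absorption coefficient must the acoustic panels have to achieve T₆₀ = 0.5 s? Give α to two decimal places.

0.36

Required total absorption A = 0.161·206/0.5 = 66.33 m².
Absorption from the other surfaces = 56·0.25 + 56·0.57 + 95·0.14 = 59.22 m², so the acoustic panels must supply 7.11 m² over 20 m².
α = 7.11/20 = 0.356.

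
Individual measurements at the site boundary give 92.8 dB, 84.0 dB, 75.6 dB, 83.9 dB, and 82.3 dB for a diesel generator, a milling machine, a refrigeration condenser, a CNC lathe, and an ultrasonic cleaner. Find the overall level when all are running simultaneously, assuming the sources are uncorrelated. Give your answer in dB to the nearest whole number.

Incoherent sources combine by intensity addition: L_total = 10·log₁₀(Σ 10^(L_i/10)).
Σ 10^(L/10) = 10^(92.8/10) + 10^(84.0/10) + 10^(75.6/10) + 10^(83.9/10) + 10^(82.3/10) = 2.608e+09.
L_total = 10·log₁₀(2.608e+09) = 94.16 dB.

94 dB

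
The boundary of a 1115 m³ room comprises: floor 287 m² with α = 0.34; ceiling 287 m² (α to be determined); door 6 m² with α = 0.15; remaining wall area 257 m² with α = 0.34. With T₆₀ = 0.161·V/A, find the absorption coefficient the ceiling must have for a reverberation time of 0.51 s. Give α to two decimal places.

From T₆₀ = 0.161·V/A, the target T₆₀ = 0.51 s needs A = 0.161·1115/0.51 = 351.99 m².
Absorption from the other surfaces = 287·0.34 + 6·0.15 + 257·0.34 = 185.86 m², so the ceiling must supply 166.13 m² over 287 m².
α = 166.13/287 = 0.579.

0.58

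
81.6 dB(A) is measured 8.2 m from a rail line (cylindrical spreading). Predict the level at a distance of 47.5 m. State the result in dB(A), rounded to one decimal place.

Line-source attenuation: ΔL = 10·log₁₀(r₂/r₁) = 10·log₁₀(47.5/8.2) = 7.629 dB.
L₂ = 81.6 − 10·log₁₀(47.5/8.2) = 81.6 − 7.629 = 73.97 dB(A).

74.0 dB(A)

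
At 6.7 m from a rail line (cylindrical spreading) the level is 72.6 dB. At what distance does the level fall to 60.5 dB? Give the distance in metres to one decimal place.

The 12.1 dB drop corresponds to a distance ratio of 10^(12.1/10) for a line source.
r₂ = 6.7·10^((72.6−60.5)/10) = 6.7·10^(12.1/10) = 108.66 m.

108.7 m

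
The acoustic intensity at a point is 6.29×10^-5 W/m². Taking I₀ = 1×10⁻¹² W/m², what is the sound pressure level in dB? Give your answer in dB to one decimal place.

L = 10·log₁₀(I/I₀) = 10·log₁₀(6.29×10^-5/10⁻¹²) = 10·log₁₀(6.29×10^7).
L = 10·(0.7987 + 7) = 77.99 dB.

78.0 dB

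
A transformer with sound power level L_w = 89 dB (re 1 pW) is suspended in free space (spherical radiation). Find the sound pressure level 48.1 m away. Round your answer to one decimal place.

44.4 dB

L_p = L_w − 10·log₁₀(4π·r²) with r = 48.1 m.
4π·r² = 2.907e+04 m², 10·log₁₀ of that is 44.635 dB.
L_p = 89 − 44.635 = 44.36 dB.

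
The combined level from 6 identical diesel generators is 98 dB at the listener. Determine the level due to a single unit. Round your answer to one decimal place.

6 equal contributions raise the level by 10·log₁₀ 6 = 7.782 dB, so each unit alone gives 98 − 7.782.

90.2 dB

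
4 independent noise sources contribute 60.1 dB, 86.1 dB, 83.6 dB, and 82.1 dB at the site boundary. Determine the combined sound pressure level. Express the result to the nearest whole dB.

For uncorrelated sources the intensities add, so convert each level to linear form, sum, and take 10·log₁₀ of the total.
Σ 10^(L/10) = 10^(60.1/10) + 10^(86.1/10) + 10^(83.6/10) + 10^(82.1/10) = 7.997e+08.
L_total = 10·log₁₀(7.997e+08) = 89.03 dB.

89 dB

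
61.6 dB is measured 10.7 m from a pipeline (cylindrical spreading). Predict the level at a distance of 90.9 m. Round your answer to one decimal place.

52.3 dB

Cylindrical spreading from a line source gives a 10·log₁₀(r₂/r₁) drop.
L₂ = 61.6 − 10·log₁₀(90.9/10.7) = 61.6 − 9.292 = 52.31 dB.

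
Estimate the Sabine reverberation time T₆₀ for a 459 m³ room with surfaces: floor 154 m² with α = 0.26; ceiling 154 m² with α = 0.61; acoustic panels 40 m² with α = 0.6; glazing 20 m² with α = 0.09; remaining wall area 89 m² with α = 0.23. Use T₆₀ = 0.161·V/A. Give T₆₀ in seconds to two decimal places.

0.41 s

A = Σ Sᵢαᵢ = 154·0.26 + 154·0.61 + 40·0.6 + 20·0.09 + 89·0.23 = 180.25 m².
T₆₀ = 0.161 × 459 / 180.25 = 0.410 s.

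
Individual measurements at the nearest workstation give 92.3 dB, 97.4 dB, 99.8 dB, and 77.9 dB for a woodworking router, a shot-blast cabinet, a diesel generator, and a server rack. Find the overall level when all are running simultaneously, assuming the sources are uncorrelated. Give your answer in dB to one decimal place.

For uncorrelated sources the intensities add, so convert each level to linear form, sum, and take 10·log₁₀ of the total.
Σ 10^(L/10) = 10^(92.3/10) + 10^(97.4/10) + 10^(99.8/10) + 10^(77.9/10) = 1.681e+10.
L_total = 10·log₁₀(1.681e+10) = 102.25 dB.

102.3 dB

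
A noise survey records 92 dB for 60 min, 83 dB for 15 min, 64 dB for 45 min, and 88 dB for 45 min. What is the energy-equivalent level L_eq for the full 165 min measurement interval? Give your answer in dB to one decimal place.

Weight each interval's intensity by its duration and average over T = 165 min:
Σ tᵢ·10^(Lᵢ/10) = 60·10^(92/10) + 15·10^(83/10) + 45·10^(64/10) + 45·10^(88/10) = 1.266e+11.
L_eq = 10·log₁₀(1.266e+11/165) = 88.85 dB.

88.8 dB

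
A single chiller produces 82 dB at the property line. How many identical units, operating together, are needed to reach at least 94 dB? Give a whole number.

The shortfall is 94 − 82 = 12.0 dB, and N units add 10·log₁₀ N, so need 10·log₁₀ N ≥ 12.0.
N ≥ 10^(12.0/10) = 15.849, so N = 16.

16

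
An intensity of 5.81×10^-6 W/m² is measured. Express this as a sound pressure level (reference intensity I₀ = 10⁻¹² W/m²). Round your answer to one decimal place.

67.6 dB

Dividing by I₀ shifts the exponent by 12: I/I₀ = 5.81×10^6.
L = 10·(0.7642 + 6) = 67.64 dB.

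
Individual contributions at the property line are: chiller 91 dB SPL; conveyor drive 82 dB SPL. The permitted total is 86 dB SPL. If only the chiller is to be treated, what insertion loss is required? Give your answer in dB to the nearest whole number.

The untreated sources together contribute 10^(82/10) = 1.585e+08, i.e. 82.00 dB SPL.
To meet 86 dB SPL overall, the treated chiller may contribute at most 10^(86/10) − 1.585e+08 = 2.396e+08, i.e. 83.80 dB SPL.
So the chiller must be reduced from 91 to 83.80 dB SPL: IL = 7.20 dB.

7 dB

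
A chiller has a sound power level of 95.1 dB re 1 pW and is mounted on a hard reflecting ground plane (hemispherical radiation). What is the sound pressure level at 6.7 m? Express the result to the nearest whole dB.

71 dB

Free-field hemispherical radiation: L_p = L_w − 10·log₁₀(2π·r²), r = 6.7 m.
2π·r² = 282.1 m², 10·log₁₀ of that is 24.503 dB.
L_p = 95.1 − 24.503 = 70.60 dB.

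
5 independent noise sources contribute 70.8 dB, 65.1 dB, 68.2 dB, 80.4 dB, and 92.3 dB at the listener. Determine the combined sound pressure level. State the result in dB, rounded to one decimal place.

92.6 dB

For uncorrelated sources the intensities add, so convert each level to linear form, sum, and take 10·log₁₀ of the total.
Σ 10^(L/10) = 10^(70.8/10) + 10^(65.1/10) + 10^(68.2/10) + 10^(80.4/10) + 10^(92.3/10) = 1.830e+09.
L_total = 10·log₁₀(1.830e+09) = 92.62 dB.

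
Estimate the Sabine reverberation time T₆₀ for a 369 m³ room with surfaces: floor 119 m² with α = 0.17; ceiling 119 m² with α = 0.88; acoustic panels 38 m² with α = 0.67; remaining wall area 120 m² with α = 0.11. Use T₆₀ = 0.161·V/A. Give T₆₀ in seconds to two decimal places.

0.36 s

Total absorption A = 119·0.17 + 119·0.88 + 38·0.67 + 120·0.11 = 163.61 m² sabins.
T₆₀ = 0.161 × 369 / 163.61 = 0.363 s.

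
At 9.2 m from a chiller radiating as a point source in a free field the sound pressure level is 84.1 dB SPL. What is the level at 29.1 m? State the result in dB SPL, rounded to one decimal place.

For a point source, L₂ = L₁ − 20·log₁₀(r₂/r₁).
L₂ = 84.1 − 20·log₁₀(29.1/9.2) = 84.1 − 10.002 = 74.10 dB SPL.

74.1 dB SPL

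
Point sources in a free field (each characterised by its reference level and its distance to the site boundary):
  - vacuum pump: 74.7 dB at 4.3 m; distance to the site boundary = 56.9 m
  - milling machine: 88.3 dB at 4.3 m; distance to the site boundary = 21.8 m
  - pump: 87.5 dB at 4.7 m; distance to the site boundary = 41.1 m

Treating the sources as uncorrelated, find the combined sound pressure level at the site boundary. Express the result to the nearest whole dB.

75 dB

Apply inverse-square spreading to bring every level to the receiver, then sum 10^(L/10).
vacuum pump: 74.7 − 20·log₁₀(56.9/4.3) = 74.7 − 22.43 = 52.27 dB.
milling machine: 88.3 − 20·log₁₀(21.8/4.3) = 88.3 − 14.10 = 74.20 dB.
pump: 87.5 − 20·log₁₀(41.1/4.7) = 87.5 − 18.83 = 68.67 dB.
Σ 10^(L/10) = 3.383e+07 → L_total = 10·log₁₀(3.383e+07) = 75.29 dB.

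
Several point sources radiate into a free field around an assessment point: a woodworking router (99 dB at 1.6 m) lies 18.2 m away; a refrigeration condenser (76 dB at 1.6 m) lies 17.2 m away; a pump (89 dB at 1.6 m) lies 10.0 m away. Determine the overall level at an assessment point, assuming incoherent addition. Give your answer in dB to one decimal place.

79.1 dB

Propagate each source to the receiver with L = L_ref − 20·log₁₀(r/r_ref), then add intensities.
woodworking router: 99 − 20·log₁₀(18.2/1.6) = 99 − 21.12 = 77.88 dB.
refrigeration condenser: 76 − 20·log₁₀(17.2/1.6) = 76 − 20.63 = 55.37 dB.
pump: 89 − 20·log₁₀(10.0/1.6) = 89 − 15.92 = 73.08 dB.
Σ 10^(L/10) = 8.207e+07 → L_total = 10·log₁₀(8.207e+07) = 79.14 dB.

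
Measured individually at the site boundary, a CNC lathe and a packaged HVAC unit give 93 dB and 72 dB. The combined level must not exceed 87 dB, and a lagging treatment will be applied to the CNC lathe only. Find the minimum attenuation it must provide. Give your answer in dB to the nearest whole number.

6 dB

Everything except the CNC lathe sums to 10^(72/10) = 1.585e+07 in linear terms, 72.00 dB.
To meet 87 dB overall, the treated CNC lathe may contribute at most 10^(87/10) − 1.585e+07 = 4.853e+08, i.e. 86.86 dB.
Required insertion loss = 93 − 86.86 = 6.14 dB.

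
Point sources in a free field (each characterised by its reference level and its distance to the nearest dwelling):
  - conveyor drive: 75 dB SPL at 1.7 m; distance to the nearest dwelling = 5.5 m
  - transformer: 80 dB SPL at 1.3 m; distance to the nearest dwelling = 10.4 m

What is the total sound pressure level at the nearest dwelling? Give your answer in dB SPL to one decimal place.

Apply inverse-square spreading to bring every level to the receiver, then sum 10^(L/10).
conveyor drive: 75 − 20·log₁₀(5.5/1.7) = 75 − 10.20 = 64.80 dB SPL.
transformer: 80 − 20·log₁₀(10.4/1.3) = 80 − 18.06 = 61.94 dB SPL.
Σ 10^(L/10) = 4.584e+06 → L_total = 10·log₁₀(4.584e+06) = 66.61 dB SPL.

66.6 dB SPL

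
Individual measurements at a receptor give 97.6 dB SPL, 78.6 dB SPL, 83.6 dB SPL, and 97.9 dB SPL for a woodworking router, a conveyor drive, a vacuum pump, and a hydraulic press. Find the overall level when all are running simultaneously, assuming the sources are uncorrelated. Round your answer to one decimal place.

100.9 dB SPL

For uncorrelated sources the intensities add, so convert each level to linear form, sum, and take 10·log₁₀ of the total.
Σ 10^(L/10) = 10^(97.6/10) + 10^(78.6/10) + 10^(83.6/10) + 10^(97.9/10) = 1.222e+10.
L_total = 10·log₁₀(1.222e+10) = 100.87 dB SPL.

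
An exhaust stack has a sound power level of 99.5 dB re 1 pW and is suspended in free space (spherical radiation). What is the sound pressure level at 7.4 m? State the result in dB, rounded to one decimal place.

The power spreads over a sphere of area 4π·r², so L_p = L_w − 10·log₁₀(4π·r²).
4π·r² = 688.1 m², 10·log₁₀ of that is 28.377 dB.
L_p = 99.5 − 28.377 = 71.12 dB.

71.1 dB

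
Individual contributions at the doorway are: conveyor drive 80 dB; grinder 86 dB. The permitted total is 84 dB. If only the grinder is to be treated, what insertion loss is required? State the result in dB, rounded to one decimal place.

4.2 dB

Everything except the grinder sums to 10^(80/10) = 1.000e+08 in linear terms, 80.00 dB.
The limit corresponds to 10^(84/10) = 2.512e+08; subtracting the fixed part leaves 1.512e+08 for the grinder, i.e. 81.80 dB.
So the grinder must be reduced from 86 to 81.80 dB: IL = 4.20 dB.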